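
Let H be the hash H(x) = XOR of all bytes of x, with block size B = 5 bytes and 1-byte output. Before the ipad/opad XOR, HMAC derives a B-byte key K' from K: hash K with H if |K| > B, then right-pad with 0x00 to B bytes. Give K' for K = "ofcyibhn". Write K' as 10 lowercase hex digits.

1e00000000

|K| = 8 > B = 5, so first hash the key.
H(K): XOR 6f⊕66⊕63⊕79⊕69⊕62⊕68⊕6e = 1e.
Zero-pad H(K) = 1e to 5 bytes: K' = 1e 00 00 00 00.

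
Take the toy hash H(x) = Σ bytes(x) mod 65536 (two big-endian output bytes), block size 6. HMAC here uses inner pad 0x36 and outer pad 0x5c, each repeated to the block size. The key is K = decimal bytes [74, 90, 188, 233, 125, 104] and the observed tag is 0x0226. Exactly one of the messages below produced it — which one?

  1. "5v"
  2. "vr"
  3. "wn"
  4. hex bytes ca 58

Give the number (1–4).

4

Key decimal bytes [74, 90, 188, 233, 125, 104] = 4a 5a bc e9 7d 68 is exactly B = 6 bytes: K' = 4a 5a bc e9 7d 68.
K' ⊕ ipad = 7c 6c 8a df 4b 5e; K' ⊕ opad = 16 06 e0 b5 21 34.
m1: inner = H(7c 6c 8a df 4b 5e 35 76) = 03 a5; tag = H(16 06 e0 b5 21 34 03 a5) = 02ae
m2: inner = H(7c 6c 8a df 4b 5e 76 72) = 03 e2; tag = H(16 06 e0 b5 21 34 03 e2) = 02eb
m3: inner = H(7c 6c 8a df 4b 5e 77 6e) = 03 df; tag = H(16 06 e0 b5 21 34 03 df) = 02e8
m4: inner = H(7c 6c 8a df 4b 5e ca 58) = 04 1c; tag = H(16 06 e0 b5 21 34 04 1c) = 0226 ← matches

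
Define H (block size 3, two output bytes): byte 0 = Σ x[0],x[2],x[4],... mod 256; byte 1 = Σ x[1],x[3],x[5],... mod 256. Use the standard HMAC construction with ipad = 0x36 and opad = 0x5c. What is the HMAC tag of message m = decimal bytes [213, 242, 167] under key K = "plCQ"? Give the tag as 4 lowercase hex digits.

Key "plCQ" = 70 6c 43 51 is 4 bytes > B = 3, so hash it first: H(key) = b3 bd, then zero-pad to 3 bytes: K' = b3 bd 00.
K' ⊕ ipad = 85 8b 36.  K' ⊕ opad = ef e1 5c.
Inner input = (K'⊕ipad) ∥ m = 85 8b 36 ∥ d5 f2 a7.
Inner hash: even-index sum = 429 mod 256 = 173; odd-index sum = 519 mod 256 = 7 → ad 07.
Outer input = (K'⊕opad) ∥ inner = ef e1 5c ∥ ad 07.
Outer hash (tag): even-index sum = 338 mod 256 = 82; odd-index sum = 398 mod 256 = 142 → 52 8e.

528e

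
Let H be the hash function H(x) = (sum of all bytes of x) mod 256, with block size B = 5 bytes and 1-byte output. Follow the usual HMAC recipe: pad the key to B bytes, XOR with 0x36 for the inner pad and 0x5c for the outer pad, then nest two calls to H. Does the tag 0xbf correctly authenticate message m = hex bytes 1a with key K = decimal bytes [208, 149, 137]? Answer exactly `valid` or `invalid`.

Key decimal bytes [208, 149, 137] = d0 95 89 is 3 bytes ≤ B = 5; zero-pad to 5 bytes: K' = d0 95 89 00 00.
K' ⊕ ipad = e6 a3 bf 36 36; K' ⊕ opad = 8c c9 d5 5c 5c.
Inner hash: sum = 230+163+191+54+54+26 = 718; mod 256 = 206 → ce.
Outer hash (recomputed tag): sum = 140+201+213+92+92+206 = 944; mod 256 = 176 → b0.
Recomputed tag = b0; claimed = bf → mismatch.

invalid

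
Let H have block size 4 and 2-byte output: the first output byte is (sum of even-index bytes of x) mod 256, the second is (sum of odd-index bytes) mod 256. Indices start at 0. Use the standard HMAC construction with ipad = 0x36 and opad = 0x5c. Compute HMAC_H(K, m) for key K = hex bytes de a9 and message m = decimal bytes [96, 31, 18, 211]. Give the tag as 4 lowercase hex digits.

Key hex bytes de a9 is 2 bytes ≤ B = 4; zero-pad to 4 bytes: K' = de a9 00 00.
K' ⊕ ipad = e8 9f 36 36.  K' ⊕ opad = 82 f5 5c 5c.
Inner input = (K'⊕ipad) ∥ m = e8 9f 36 36 ∥ 60 1f 12 d3.
Inner hash: even-index sum = 400 mod 256 = 144; odd-index sum = 455 mod 256 = 199 → 90 c7.
Outer input = (K'⊕opad) ∥ inner = 82 f5 5c 5c ∥ 90 c7.
Outer hash (tag): even-index sum = 366 mod 256 = 110; odd-index sum = 536 mod 256 = 24 → 6e 18.

6e18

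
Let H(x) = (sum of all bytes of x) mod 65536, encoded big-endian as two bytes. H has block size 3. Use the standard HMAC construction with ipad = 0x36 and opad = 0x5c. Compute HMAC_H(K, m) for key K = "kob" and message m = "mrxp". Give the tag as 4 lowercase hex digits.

Key "kob" = 6b 6f 62 is exactly B = 3 bytes: K' = 6b 6f 62.
K' ⊕ ipad = 5d 59 54.  K' ⊕ opad = 37 33 3e.
Inner input = (K'⊕ipad) ∥ m = 5d 59 54 ∥ 6d 72 78 70.
Inner hash: sum = 93+89+84+109+114+120+112 = 721 → 02 d1.
Outer input = (K'⊕opad) ∥ inner = 37 33 3e ∥ 02 d1.
Outer hash (tag): sum = 55+51+62+2+209 = 379 → 01 7b.

017b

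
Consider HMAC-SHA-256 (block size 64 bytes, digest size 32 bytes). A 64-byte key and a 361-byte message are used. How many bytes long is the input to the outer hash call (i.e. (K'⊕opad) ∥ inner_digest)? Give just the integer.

Key is 64 ≤ 64 bytes, zero-padded: |K'| = 64.
Outer input = (K'⊕opad) ∥ H(inner) → 64 + 32 = 96 bytes.

96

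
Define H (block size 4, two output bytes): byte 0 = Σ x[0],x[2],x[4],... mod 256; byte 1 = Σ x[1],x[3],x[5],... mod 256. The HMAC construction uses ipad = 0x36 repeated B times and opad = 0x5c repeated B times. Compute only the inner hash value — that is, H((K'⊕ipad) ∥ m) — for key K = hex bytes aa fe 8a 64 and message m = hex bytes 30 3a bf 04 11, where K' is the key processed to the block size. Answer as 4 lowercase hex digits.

Key hex bytes aa fe 8a 64 is exactly B = 4 bytes: K' = aa fe 8a 64.
K' ⊕ ipad = 9c c8 bc 52.
Inner input = 9c c8 bc 52 ∥ 30 3a bf 04 11.
Inner hash: even-index sum = 600 mod 256 = 88; odd-index sum = 344 mod 256 = 88 → 58 58.

5858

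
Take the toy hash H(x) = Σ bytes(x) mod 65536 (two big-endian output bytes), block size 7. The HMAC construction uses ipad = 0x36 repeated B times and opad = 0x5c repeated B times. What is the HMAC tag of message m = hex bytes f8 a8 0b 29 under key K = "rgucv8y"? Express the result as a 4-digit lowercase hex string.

Key "rgucv8y" = 72 67 75 63 76 38 79 is exactly B = 7 bytes: K' = 72 67 75 63 76 38 79.
K' ⊕ ipad = 44 51 43 55 40 0e 4f.  K' ⊕ opad = 2e 3b 29 3f 2a 64 25.
Inner input = (K'⊕ipad) ∥ m = 44 51 43 55 40 0e 4f ∥ f8 a8 0b 29.
Inner hash: sum = 68+81+67+85+64+14+79+248+168+11+41 = 926 → 03 9e.
Outer input = (K'⊕opad) ∥ inner = 2e 3b 29 3f 2a 64 25 ∥ 03 9e.
Outer hash (tag): sum = 46+59+41+63+42+100+37+3+158 = 549 → 02 25.

0225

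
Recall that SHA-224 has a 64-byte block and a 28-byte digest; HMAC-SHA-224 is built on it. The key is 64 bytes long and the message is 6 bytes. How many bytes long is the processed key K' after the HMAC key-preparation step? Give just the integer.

Key is 64 ≤ 64 bytes, zero-padded: |K'| = 64.

64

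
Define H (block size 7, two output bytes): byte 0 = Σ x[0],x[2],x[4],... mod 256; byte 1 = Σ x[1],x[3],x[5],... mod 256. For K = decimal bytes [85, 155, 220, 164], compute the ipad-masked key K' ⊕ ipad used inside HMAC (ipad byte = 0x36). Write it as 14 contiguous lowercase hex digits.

Key decimal bytes [85, 155, 220, 164] = 55 9b dc a4 is 4 bytes ≤ B = 7; zero-pad to 7 bytes: K' = 55 9b dc a4 00 00 00.
XOR each byte with 0x36: 55⊕36=63, 9b⊕36=ad, dc⊕36=ea, a4⊕36=92, 00⊕36=36, 00⊕36=36, 00⊕36=36.

63adea92363636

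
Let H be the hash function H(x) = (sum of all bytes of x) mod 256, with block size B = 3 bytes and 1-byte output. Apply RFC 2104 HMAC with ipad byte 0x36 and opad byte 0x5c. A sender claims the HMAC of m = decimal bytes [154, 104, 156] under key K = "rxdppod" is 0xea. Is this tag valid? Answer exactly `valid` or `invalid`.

Key "rxdppod" = 72 78 64 70 70 6f 64 is 7 bytes > B = 3, so hash it first: H(key) = 01, then zero-pad to 3 bytes: K' = 01 00 00.
K' ⊕ ipad = 37 36 36; K' ⊕ opad = 5d 5c 5c.
Inner hash: sum = 55+54+54+154+104+156 = 577; mod 256 = 65 → 41.
Outer hash (recomputed tag): sum = 93+92+92+65 = 342; mod 256 = 86 → 56.
Recomputed tag = 56; claimed = ea → mismatch.

invalid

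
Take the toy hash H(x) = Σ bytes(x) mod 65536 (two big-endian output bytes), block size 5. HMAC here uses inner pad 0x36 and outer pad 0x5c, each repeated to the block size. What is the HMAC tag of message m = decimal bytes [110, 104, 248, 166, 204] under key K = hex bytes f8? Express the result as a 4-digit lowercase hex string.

Key hex bytes f8 is 1 byte ≤ B = 5; zero-pad to 5 bytes: K' = f8 00 00 00 00.
K' ⊕ ipad = ce 36 36 36 36.  K' ⊕ opad = a4 5c 5c 5c 5c.
Inner input = (K'⊕ipad) ∥ m = ce 36 36 36 36 ∥ 6e 68 f8 a6 cc.
Inner hash: sum = 206+54+54+54+54+110+104+248+166+204 = 1254 → 04 e6.
Outer input = (K'⊕opad) ∥ inner = a4 5c 5c 5c 5c ∥ 04 e6.
Outer hash (tag): sum = 164+92+92+92+92+4+230 = 766 → 02 fe.

02fe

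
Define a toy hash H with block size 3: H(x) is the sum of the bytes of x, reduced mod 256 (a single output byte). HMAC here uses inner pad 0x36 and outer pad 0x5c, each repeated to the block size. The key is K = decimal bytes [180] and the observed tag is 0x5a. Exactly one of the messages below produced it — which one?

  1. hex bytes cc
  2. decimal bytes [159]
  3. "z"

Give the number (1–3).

Key decimal bytes [180] = b4 is 1 byte ≤ B = 3; zero-pad to 3 bytes: K' = b4 00 00.
K' ⊕ ipad = 82 36 36; K' ⊕ opad = e8 5c 5c.
m1: inner = H(82 36 36 cc) = ba; tag = H(e8 5c 5c ba) = 5a ← matches
m2: inner = H(82 36 36 9f) = 8d; tag = H(e8 5c 5c 8d) = 2d
m3: inner = H(82 36 36 7a) = 68; tag = H(e8 5c 5c 68) = 08

1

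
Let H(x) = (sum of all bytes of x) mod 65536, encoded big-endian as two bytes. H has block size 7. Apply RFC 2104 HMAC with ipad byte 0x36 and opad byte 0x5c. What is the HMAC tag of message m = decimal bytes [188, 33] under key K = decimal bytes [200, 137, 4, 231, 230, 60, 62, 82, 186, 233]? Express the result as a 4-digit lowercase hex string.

03b9

Key decimal bytes [200, 137, 4, 231, 230, 60, 62, 82, 186, 233] = c8 89 04 e7 e6 3c 3e 52 ba e9 is 10 bytes > B = 7, so hash it first: H(key) = 05 91, then zero-pad to 7 bytes: K' = 05 91 00 00 00 00 00.
K' ⊕ ipad = 33 a7 36 36 36 36 36.  K' ⊕ opad = 59 cd 5c 5c 5c 5c 5c.
Inner input = (K'⊕ipad) ∥ m = 33 a7 36 36 36 36 36 ∥ bc 21.
Inner hash: sum = 51+167+54+54+54+54+54+188+33 = 709 → 02 c5.
Outer input = (K'⊕opad) ∥ inner = 59 cd 5c 5c 5c 5c 5c ∥ 02 c5.
Outer hash (tag): sum = 89+205+92+92+92+92+92+2+197 = 953 → 03 b9.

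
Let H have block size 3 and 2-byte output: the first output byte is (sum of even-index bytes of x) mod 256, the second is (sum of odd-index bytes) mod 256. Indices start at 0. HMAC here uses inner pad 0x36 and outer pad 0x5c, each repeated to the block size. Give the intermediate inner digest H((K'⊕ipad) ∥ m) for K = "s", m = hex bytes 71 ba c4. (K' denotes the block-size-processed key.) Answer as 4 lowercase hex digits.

356b

Key "s" = 73 is 1 byte ≤ B = 3; zero-pad to 3 bytes: K' = 73 00 00.
K' ⊕ ipad = 45 36 36.
Inner input = 45 36 36 ∥ 71 ba c4.
Inner hash: even-index sum = 309 mod 256 = 53; odd-index sum = 363 mod 256 = 107 → 35 6b.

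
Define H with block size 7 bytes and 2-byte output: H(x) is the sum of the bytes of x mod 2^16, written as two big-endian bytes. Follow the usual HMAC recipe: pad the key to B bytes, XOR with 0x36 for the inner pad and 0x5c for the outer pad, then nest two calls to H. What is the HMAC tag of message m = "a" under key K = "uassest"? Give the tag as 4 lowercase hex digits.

Key "uassest" = 75 61 73 73 65 73 74 is exactly B = 7 bytes: K' = 75 61 73 73 65 73 74.
K' ⊕ ipad = 43 57 45 45 53 45 42.  K' ⊕ opad = 29 3d 2f 2f 39 2f 28.
Inner input = (K'⊕ipad) ∥ m = 43 57 45 45 53 45 42 ∥ 61.
Inner hash: sum = 67+87+69+69+83+69+66+97 = 607 → 02 5f.
Outer input = (K'⊕opad) ∥ inner = 29 3d 2f 2f 39 2f 28 ∥ 02 5f.
Outer hash (tag): sum = 41+61+47+47+57+47+40+2+95 = 437 → 01 b5.

01b5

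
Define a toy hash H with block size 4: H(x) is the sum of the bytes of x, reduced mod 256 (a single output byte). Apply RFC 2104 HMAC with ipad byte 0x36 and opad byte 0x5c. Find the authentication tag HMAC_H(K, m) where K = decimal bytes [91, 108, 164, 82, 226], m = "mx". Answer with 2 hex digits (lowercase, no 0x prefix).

Key decimal bytes [91, 108, 164, 82, 226] = 5b 6c a4 52 e2 is 5 bytes > B = 4, so hash it first: H(key) = 9f, then zero-pad to 4 bytes: K' = 9f 00 00 00.
K' ⊕ ipad = a9 36 36 36.  K' ⊕ opad = c3 5c 5c 5c.
Inner input = (K'⊕ipad) ∥ m = a9 36 36 36 ∥ 6d 78.
Inner hash: sum = 169+54+54+54+109+120 = 560; mod 256 = 48 → 30.
Outer input = (K'⊕opad) ∥ inner = c3 5c 5c 5c ∥ 30.
Outer hash (tag): sum = 195+92+92+92+48 = 519; mod 256 = 7 → 07.

07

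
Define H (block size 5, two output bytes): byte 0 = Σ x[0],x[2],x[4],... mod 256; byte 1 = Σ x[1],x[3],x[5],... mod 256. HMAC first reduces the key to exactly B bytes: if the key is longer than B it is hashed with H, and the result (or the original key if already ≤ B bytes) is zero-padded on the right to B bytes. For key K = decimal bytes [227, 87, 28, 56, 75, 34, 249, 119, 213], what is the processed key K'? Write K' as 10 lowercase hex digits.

1828000000

|K| = 9 > B = 5, so first hash the key.
H(K): even-index sum = 792 mod 256 = 24; odd-index sum = 296 mod 256 = 40 → 18 28.
Zero-pad H(K) = 18 28 to 5 bytes: K' = 18 28 00 00 00.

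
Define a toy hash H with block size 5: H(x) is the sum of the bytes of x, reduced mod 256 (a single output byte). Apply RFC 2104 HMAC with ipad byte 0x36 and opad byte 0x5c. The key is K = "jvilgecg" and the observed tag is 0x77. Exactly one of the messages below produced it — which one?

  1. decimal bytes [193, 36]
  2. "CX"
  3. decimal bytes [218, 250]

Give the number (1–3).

Key "jvilgecg" = 6a 76 69 6c 67 65 63 67 is 8 bytes > B = 5, so hash it first: H(key) = 4b, then zero-pad to 5 bytes: K' = 4b 00 00 00 00.
K' ⊕ ipad = 7d 36 36 36 36; K' ⊕ opad = 17 5c 5c 5c 5c.
m1: inner = H(7d 36 36 36 36 c1 24) = 3a; tag = H(17 5c 5c 5c 5c 3a) = c1
m2: inner = H(7d 36 36 36 36 43 58) = f0; tag = H(17 5c 5c 5c 5c f0) = 77 ← matches
m3: inner = H(7d 36 36 36 36 da fa) = 29; tag = H(17 5c 5c 5c 5c 29) = b0

2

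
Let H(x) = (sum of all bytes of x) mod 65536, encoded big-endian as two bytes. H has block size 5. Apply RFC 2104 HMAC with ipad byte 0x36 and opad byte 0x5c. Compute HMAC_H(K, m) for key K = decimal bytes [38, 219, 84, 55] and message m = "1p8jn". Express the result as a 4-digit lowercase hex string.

Key decimal bytes [38, 219, 84, 55] = 26 db 54 37 is 4 bytes ≤ B = 5; zero-pad to 5 bytes: K' = 26 db 54 37 00.
K' ⊕ ipad = 10 ed 62 01 36.  K' ⊕ opad = 7a 87 08 6b 5c.
Inner input = (K'⊕ipad) ∥ m = 10 ed 62 01 36 ∥ 31 70 38 6a 6e.
Inner hash: sum = 16+237+98+1+54+49+112+56+106+110 = 839 → 03 47.
Outer input = (K'⊕opad) ∥ inner = 7a 87 08 6b 5c ∥ 03 47.
Outer hash (tag): sum = 122+135+8+107+92+3+71 = 538 → 02 1a.

021a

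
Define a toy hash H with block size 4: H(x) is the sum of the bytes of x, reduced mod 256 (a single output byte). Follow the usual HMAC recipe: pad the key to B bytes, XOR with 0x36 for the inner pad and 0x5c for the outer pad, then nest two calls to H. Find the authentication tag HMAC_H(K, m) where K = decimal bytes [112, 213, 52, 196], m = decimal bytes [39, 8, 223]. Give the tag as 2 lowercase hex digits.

Key decimal bytes [112, 213, 52, 196] = 70 d5 34 c4 is exactly B = 4 bytes: K' = 70 d5 34 c4.
K' ⊕ ipad = 46 e3 02 f2.  K' ⊕ opad = 2c 89 68 98.
Inner input = (K'⊕ipad) ∥ m = 46 e3 02 f2 ∥ 27 08 df.
Inner hash: sum = 70+227+2+242+39+8+223 = 811; mod 256 = 43 → 2b.
Outer input = (K'⊕opad) ∥ inner = 2c 89 68 98 ∥ 2b.
Outer hash (tag): sum = 44+137+104+152+43 = 480; mod 256 = 224 → e0.

e0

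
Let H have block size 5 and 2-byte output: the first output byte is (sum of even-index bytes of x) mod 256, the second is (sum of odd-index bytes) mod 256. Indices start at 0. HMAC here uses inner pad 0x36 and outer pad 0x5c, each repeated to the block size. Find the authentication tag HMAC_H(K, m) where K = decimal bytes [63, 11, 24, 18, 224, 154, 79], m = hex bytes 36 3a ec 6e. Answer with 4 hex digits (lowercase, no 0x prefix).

6b0b

Key decimal bytes [63, 11, 24, 18, 224, 154, 79] = 3f 0b 18 12 e0 9a 4f is 7 bytes > B = 5, so hash it first: H(key) = 86 b7, then zero-pad to 5 bytes: K' = 86 b7 00 00 00.
K' ⊕ ipad = b0 81 36 36 36.  K' ⊕ opad = da eb 5c 5c 5c.
Inner input = (K'⊕ipad) ∥ m = b0 81 36 36 36 ∥ 36 3a ec 6e.
Inner hash: even-index sum = 452 mod 256 = 196; odd-index sum = 473 mod 256 = 217 → c4 d9.
Outer input = (K'⊕opad) ∥ inner = da eb 5c 5c 5c ∥ c4 d9.
Outer hash (tag): even-index sum = 619 mod 256 = 107; odd-index sum = 523 mod 256 = 11 → 6b 0b.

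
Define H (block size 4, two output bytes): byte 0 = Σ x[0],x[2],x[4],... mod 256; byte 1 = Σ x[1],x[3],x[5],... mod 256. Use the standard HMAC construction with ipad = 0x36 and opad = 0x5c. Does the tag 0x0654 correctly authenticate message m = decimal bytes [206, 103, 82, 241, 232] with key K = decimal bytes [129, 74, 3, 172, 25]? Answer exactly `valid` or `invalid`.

valid

Key decimal bytes [129, 74, 3, 172, 25] = 81 4a 03 ac 19 is 5 bytes > B = 4, so hash it first: H(key) = 9d f6, then zero-pad to 4 bytes: K' = 9d f6 00 00.
K' ⊕ ipad = ab c0 36 36; K' ⊕ opad = c1 aa 5c 5c.
Inner hash: even-index sum = 745 mod 256 = 233; odd-index sum = 590 mod 256 = 78 → e9 4e.
Outer hash (recomputed tag): even-index sum = 518 mod 256 = 6; odd-index sum = 340 mod 256 = 84 → 06 54.
Recomputed tag = 0654; claimed = 0654 → match.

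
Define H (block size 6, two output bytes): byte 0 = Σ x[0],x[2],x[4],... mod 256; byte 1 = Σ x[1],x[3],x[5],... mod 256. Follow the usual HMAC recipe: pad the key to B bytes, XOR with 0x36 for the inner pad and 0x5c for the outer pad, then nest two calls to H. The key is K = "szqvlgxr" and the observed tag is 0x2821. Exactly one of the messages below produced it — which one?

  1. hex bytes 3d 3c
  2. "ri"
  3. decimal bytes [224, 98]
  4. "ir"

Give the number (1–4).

2

Key "szqvlgxr" = 73 7a 71 76 6c 67 78 72 is 8 bytes > B = 6, so hash it first: H(key) = c8 c9, then zero-pad to 6 bytes: K' = c8 c9 00 00 00 00.
K' ⊕ ipad = fe ff 36 36 36 36; K' ⊕ opad = 94 95 5c 5c 5c 5c.
m1: inner = H(fe ff 36 36 36 36 3d 3c) = a7 a7; tag = H(94 95 5c 5c 5c 5c a7 a7) = f3f4
m2: inner = H(fe ff 36 36 36 36 72 69) = dc d4; tag = H(94 95 5c 5c 5c 5c dc d4) = 2821 ← matches
m3: inner = H(fe ff 36 36 36 36 e0 62) = 4a cd; tag = H(94 95 5c 5c 5c 5c 4a cd) = 961a
m4: inner = H(fe ff 36 36 36 36 69 72) = d3 dd; tag = H(94 95 5c 5c 5c 5c d3 dd) = 1f2a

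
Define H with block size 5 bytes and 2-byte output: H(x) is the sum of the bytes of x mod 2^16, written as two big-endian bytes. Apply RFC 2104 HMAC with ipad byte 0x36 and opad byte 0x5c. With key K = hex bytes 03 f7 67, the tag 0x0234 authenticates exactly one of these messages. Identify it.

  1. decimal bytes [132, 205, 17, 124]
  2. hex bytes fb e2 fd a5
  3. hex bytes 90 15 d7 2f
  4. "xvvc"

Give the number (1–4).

Key hex bytes 03 f7 67 is 3 bytes ≤ B = 5; zero-pad to 5 bytes: K' = 03 f7 67 00 00.
K' ⊕ ipad = 35 c1 51 36 36; K' ⊕ opad = 5f ab 3b 5c 5c.
m1: inner = H(35 c1 51 36 36 84 cd 11 7c) = 03 91; tag = H(5f ab 3b 5c 5c 03 91) = 0291
m2: inner = H(35 c1 51 36 36 fb e2 fd a5) = 05 32; tag = H(5f ab 3b 5c 5c 05 32) = 0234 ← matches
m3: inner = H(35 c1 51 36 36 90 15 d7 2f) = 03 5e; tag = H(5f ab 3b 5c 5c 03 5e) = 025e
m4: inner = H(35 c1 51 36 36 78 76 76 63) = 03 7a; tag = H(5f ab 3b 5c 5c 03 7a) = 027a

2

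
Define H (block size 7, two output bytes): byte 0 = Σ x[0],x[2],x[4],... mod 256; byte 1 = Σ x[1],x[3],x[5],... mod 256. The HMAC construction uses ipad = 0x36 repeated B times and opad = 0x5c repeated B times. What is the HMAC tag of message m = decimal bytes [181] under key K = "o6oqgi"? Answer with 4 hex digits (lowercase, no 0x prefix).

5805

Key "o6oqgi" = 6f 36 6f 71 67 69 is 6 bytes ≤ B = 7; zero-pad to 7 bytes: K' = 6f 36 6f 71 67 69 00.
K' ⊕ ipad = 59 00 59 47 51 5f 36.  K' ⊕ opad = 33 6a 33 2d 3b 35 5c.
Inner input = (K'⊕ipad) ∥ m = 59 00 59 47 51 5f 36 ∥ b5.
Inner hash: even-index sum = 313 mod 256 = 57; odd-index sum = 347 mod 256 = 91 → 39 5b.
Outer input = (K'⊕opad) ∥ inner = 33 6a 33 2d 3b 35 5c ∥ 39 5b.
Outer hash (tag): even-index sum = 344 mod 256 = 88; odd-index sum = 261 mod 256 = 5 → 58 05.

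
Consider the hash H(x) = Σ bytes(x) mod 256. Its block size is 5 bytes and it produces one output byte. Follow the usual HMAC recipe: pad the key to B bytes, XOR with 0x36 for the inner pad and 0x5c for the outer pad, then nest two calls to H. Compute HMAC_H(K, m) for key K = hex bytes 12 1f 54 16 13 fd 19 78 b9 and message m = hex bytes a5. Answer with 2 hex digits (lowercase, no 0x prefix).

Key hex bytes 12 1f 54 16 13 fd 19 78 b9 is 9 bytes > B = 5, so hash it first: H(key) = f5, then zero-pad to 5 bytes: K' = f5 00 00 00 00.
K' ⊕ ipad = c3 36 36 36 36.  K' ⊕ opad = a9 5c 5c 5c 5c.
Inner input = (K'⊕ipad) ∥ m = c3 36 36 36 36 ∥ a5.
Inner hash: sum = 195+54+54+54+54+165 = 576; mod 256 = 64 → 40.
Outer input = (K'⊕opad) ∥ inner = a9 5c 5c 5c 5c ∥ 40.
Outer hash (tag): sum = 169+92+92+92+92+64 = 601; mod 256 = 89 → 59.

59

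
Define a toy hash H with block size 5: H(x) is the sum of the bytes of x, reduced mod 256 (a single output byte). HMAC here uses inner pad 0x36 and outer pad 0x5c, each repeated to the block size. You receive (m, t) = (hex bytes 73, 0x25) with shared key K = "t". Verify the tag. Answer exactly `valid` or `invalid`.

valid

Key "t" = 74 is 1 byte ≤ B = 5; zero-pad to 5 bytes: K' = 74 00 00 00 00.
K' ⊕ ipad = 42 36 36 36 36; K' ⊕ opad = 28 5c 5c 5c 5c.
Inner hash: sum = 66+54+54+54+54+115 = 397; mod 256 = 141 → 8d.
Outer hash (recomputed tag): sum = 40+92+92+92+92+141 = 549; mod 256 = 37 → 25.
Recomputed tag = 25; claimed = 25 → match.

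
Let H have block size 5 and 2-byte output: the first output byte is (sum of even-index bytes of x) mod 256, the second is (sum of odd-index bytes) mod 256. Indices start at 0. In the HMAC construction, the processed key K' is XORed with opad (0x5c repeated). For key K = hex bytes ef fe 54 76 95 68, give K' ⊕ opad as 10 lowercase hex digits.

Key hex bytes ef fe 54 76 95 68 is 6 bytes > B = 5, so hash it first: H(key) = d8 dc, then zero-pad to 5 bytes: K' = d8 dc 00 00 00.
XOR each byte with 0x5c: d8⊕5c=84, dc⊕5c=80, 00⊕5c=5c, 00⊕5c=5c, 00⊕5c=5c.

84805c5c5c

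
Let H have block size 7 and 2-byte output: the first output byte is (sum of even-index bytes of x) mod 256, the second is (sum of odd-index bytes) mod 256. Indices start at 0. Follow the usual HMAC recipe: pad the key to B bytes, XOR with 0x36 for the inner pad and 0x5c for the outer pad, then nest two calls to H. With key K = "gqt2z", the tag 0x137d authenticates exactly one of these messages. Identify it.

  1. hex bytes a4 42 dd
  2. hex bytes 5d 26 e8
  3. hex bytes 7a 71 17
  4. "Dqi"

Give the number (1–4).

4

Key "gqt2z" = 67 71 74 32 7a is 5 bytes ≤ B = 7; zero-pad to 7 bytes: K' = 67 71 74 32 7a 00 00.
K' ⊕ ipad = 51 47 42 04 4c 36 36; K' ⊕ opad = 3b 2d 28 6e 26 5c 5c.
m1: inner = H(51 47 42 04 4c 36 36 a4 42 dd) = 57 02; tag = H(3b 2d 28 6e 26 5c 5c 57 02) = e74e
m2: inner = H(51 47 42 04 4c 36 36 5d 26 e8) = 3b c6; tag = H(3b 2d 28 6e 26 5c 5c 3b c6) = ab32
m3: inner = H(51 47 42 04 4c 36 36 7a 71 17) = 86 12; tag = H(3b 2d 28 6e 26 5c 5c 86 12) = f77d
m4: inner = H(51 47 42 04 4c 36 36 44 71 69) = 86 2e; tag = H(3b 2d 28 6e 26 5c 5c 86 2e) = 137d ← matches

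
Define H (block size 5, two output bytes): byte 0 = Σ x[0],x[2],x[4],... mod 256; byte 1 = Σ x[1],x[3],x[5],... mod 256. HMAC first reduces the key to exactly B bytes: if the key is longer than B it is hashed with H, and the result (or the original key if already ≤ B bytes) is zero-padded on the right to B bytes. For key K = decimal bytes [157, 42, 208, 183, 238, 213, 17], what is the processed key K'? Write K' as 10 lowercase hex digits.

|K| = 7 > B = 5, so first hash the key.
H(K): even-index sum = 620 mod 256 = 108; odd-index sum = 438 mod 256 = 182 → 6c b6.
Zero-pad H(K) = 6c b6 to 5 bytes: K' = 6c b6 00 00 00.

6cb6000000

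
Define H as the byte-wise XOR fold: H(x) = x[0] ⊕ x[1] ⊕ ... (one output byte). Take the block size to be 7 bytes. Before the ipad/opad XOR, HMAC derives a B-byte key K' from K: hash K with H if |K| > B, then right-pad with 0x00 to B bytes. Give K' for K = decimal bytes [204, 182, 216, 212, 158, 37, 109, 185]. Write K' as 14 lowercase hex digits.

19000000000000

|K| = 8 > B = 7, so first hash the key.
H(K): XOR cc⊕b6⊕d8⊕d4⊕9e⊕25⊕6d⊕b9 = 19.
Zero-pad H(K) = 19 to 7 bytes: K' = 19 00 00 00 00 00 00.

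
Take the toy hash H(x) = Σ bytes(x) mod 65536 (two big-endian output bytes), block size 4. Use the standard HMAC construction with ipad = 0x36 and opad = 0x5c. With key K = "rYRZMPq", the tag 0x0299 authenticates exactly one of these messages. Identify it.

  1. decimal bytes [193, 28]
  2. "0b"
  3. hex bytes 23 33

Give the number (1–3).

Key "rYRZMPq" = 72 59 52 5a 4d 50 71 is 7 bytes > B = 4, so hash it first: H(key) = 02 85, then zero-pad to 4 bytes: K' = 02 85 00 00.
K' ⊕ ipad = 34 b3 36 36; K' ⊕ opad = 5e d9 5c 5c.
m1: inner = H(34 b3 36 36 c1 1c) = 02 30; tag = H(5e d9 5c 5c 02 30) = 0221
m2: inner = H(34 b3 36 36 30 62) = 01 e5; tag = H(5e d9 5c 5c 01 e5) = 02d5
m3: inner = H(34 b3 36 36 23 33) = 01 a9; tag = H(5e d9 5c 5c 01 a9) = 0299 ← matches

3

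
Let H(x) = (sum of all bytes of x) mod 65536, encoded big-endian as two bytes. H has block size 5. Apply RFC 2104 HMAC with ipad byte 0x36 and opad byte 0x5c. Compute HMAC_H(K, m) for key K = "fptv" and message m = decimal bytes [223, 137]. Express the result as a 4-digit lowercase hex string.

Key "fptv" = 66 70 74 76 is 4 bytes ≤ B = 5; zero-pad to 5 bytes: K' = 66 70 74 76 00.
K' ⊕ ipad = 50 46 42 40 36.  K' ⊕ opad = 3a 2c 28 2a 5c.
Inner input = (K'⊕ipad) ∥ m = 50 46 42 40 36 ∥ df 89.
Inner hash: sum = 80+70+66+64+54+223+137 = 694 → 02 b6.
Outer input = (K'⊕opad) ∥ inner = 3a 2c 28 2a 5c ∥ 02 b6.
Outer hash (tag): sum = 58+44+40+42+92+2+182 = 460 → 01 cc.

01cc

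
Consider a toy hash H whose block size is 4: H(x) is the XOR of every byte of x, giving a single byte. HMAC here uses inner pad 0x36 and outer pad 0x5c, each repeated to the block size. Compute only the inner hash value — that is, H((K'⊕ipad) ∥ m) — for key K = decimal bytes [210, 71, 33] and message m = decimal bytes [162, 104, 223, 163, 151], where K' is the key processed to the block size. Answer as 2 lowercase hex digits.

Key decimal bytes [210, 71, 33] = d2 47 21 is 3 bytes ≤ B = 4; zero-pad to 4 bytes: K' = d2 47 21 00.
K' ⊕ ipad = e4 71 17 36.
Inner input = e4 71 17 36 ∥ a2 68 df a3 97.
Inner hash: XOR e4⊕71⊕17⊕36⊕a2⊕68⊕df⊕a3⊕97 = 95.

95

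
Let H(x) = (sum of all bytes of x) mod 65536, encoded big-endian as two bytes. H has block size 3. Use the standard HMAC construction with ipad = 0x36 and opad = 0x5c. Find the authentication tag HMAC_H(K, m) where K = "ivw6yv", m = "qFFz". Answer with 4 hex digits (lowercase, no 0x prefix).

Key "ivw6yv" = 69 76 77 36 79 76 is 6 bytes > B = 3, so hash it first: H(key) = 02 7b, then zero-pad to 3 bytes: K' = 02 7b 00.
K' ⊕ ipad = 34 4d 36.  K' ⊕ opad = 5e 27 5c.
Inner input = (K'⊕ipad) ∥ m = 34 4d 36 ∥ 71 46 46 7a.
Inner hash: sum = 52+77+54+113+70+70+122 = 558 → 02 2e.
Outer input = (K'⊕opad) ∥ inner = 5e 27 5c ∥ 02 2e.
Outer hash (tag): sum = 94+39+92+2+46 = 273 → 01 11.

0111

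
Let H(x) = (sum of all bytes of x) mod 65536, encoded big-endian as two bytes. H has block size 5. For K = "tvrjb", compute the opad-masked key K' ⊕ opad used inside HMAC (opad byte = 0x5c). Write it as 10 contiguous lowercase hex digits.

282a2e363e

Key "tvrjb" = 74 76 72 6a 62 is exactly B = 5 bytes: K' = 74 76 72 6a 62.
XOR each byte with 0x5c: 74⊕5c=28, 76⊕5c=2a, 72⊕5c=2e, 6a⊕5c=36, 62⊕5c=3e.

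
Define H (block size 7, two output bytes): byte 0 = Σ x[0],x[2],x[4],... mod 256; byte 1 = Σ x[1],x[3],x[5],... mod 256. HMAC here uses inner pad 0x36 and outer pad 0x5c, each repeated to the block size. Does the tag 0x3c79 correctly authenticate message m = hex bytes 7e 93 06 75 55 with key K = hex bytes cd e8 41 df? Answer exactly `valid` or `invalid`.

Key hex bytes cd e8 41 df is 4 bytes ≤ B = 7; zero-pad to 7 bytes: K' = cd e8 41 df 00 00 00.
K' ⊕ ipad = fb de 77 e9 36 36 36; K' ⊕ opad = 91 b4 1d 83 5c 5c 5c.
Inner hash: even-index sum = 742 mod 256 = 230; odd-index sum = 726 mod 256 = 214 → e6 d6.
Outer hash (recomputed tag): even-index sum = 572 mod 256 = 60; odd-index sum = 633 mod 256 = 121 → 3c 79.
Recomputed tag = 3c79; claimed = 3c79 → match.

valid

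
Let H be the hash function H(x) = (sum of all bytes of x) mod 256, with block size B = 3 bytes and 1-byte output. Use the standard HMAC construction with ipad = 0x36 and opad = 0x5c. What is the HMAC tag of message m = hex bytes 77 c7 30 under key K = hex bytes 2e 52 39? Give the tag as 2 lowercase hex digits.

de

Key hex bytes 2e 52 39 is exactly B = 3 bytes: K' = 2e 52 39.
K' ⊕ ipad = 18 64 0f.  K' ⊕ opad = 72 0e 65.
Inner input = (K'⊕ipad) ∥ m = 18 64 0f ∥ 77 c7 30.
Inner hash: sum = 24+100+15+119+199+48 = 505; mod 256 = 249 → f9.
Outer input = (K'⊕opad) ∥ inner = 72 0e 65 ∥ f9.
Outer hash (tag): sum = 114+14+101+249 = 478; mod 256 = 222 → de.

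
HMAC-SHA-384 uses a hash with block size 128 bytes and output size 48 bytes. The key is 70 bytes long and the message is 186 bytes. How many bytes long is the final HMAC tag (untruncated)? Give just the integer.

The tag is one SHA-384 digest: 48 bytes.

48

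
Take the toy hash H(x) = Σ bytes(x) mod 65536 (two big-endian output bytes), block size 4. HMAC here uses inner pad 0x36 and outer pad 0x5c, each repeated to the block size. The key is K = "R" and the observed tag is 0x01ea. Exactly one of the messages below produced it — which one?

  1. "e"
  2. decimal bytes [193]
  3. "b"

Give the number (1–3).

2

Key "R" = 52 is 1 byte ≤ B = 4; zero-pad to 4 bytes: K' = 52 00 00 00.
K' ⊕ ipad = 64 36 36 36; K' ⊕ opad = 0e 5c 5c 5c.
m1: inner = H(64 36 36 36 65) = 01 6b; tag = H(0e 5c 5c 5c 01 6b) = 018e
m2: inner = H(64 36 36 36 c1) = 01 c7; tag = H(0e 5c 5c 5c 01 c7) = 01ea ← matches
m3: inner = H(64 36 36 36 62) = 01 68; tag = H(0e 5c 5c 5c 01 68) = 018b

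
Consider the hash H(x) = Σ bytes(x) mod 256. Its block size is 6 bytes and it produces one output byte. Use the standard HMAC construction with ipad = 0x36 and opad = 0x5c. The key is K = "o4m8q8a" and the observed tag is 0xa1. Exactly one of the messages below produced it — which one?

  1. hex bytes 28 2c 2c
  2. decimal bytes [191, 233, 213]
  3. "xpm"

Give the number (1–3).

Key "o4m8q8a" = 6f 34 6d 38 71 38 61 is 7 bytes > B = 6, so hash it first: H(key) = 52, then zero-pad to 6 bytes: K' = 52 00 00 00 00 00.
K' ⊕ ipad = 64 36 36 36 36 36; K' ⊕ opad = 0e 5c 5c 5c 5c 5c.
m1: inner = H(64 36 36 36 36 36 28 2c 2c) = f2; tag = H(0e 5c 5c 5c 5c 5c f2) = cc
m2: inner = H(64 36 36 36 36 36 bf e9 d5) = ef; tag = H(0e 5c 5c 5c 5c 5c ef) = c9
m3: inner = H(64 36 36 36 36 36 78 70 6d) = c7; tag = H(0e 5c 5c 5c 5c 5c c7) = a1 ← matches

3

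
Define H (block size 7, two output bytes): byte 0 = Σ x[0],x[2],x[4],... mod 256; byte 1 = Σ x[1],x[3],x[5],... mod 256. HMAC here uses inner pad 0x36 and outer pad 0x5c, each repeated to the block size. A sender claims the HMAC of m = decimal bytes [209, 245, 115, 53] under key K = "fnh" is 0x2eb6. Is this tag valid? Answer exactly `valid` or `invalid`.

Key "fnh" = 66 6e 68 is 3 bytes ≤ B = 7; zero-pad to 7 bytes: K' = 66 6e 68 00 00 00 00.
K' ⊕ ipad = 50 58 5e 36 36 36 36; K' ⊕ opad = 3a 32 34 5c 5c 5c 5c.
Inner hash: even-index sum = 580 mod 256 = 68; odd-index sum = 520 mod 256 = 8 → 44 08.
Outer hash (recomputed tag): even-index sum = 302 mod 256 = 46; odd-index sum = 302 mod 256 = 46 → 2e 2e.
Recomputed tag = 2e2e; claimed = 2eb6 → mismatch.

invalid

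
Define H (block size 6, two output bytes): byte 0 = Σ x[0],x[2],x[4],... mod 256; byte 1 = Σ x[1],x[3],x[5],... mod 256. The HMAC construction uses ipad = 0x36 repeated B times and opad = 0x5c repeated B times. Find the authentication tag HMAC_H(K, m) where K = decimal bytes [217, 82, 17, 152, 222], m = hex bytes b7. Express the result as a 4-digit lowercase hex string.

0976

Key decimal bytes [217, 82, 17, 152, 222] = d9 52 11 98 de is 5 bytes ≤ B = 6; zero-pad to 6 bytes: K' = d9 52 11 98 de 00.
K' ⊕ ipad = ef 64 27 ae e8 36.  K' ⊕ opad = 85 0e 4d c4 82 5c.
Inner input = (K'⊕ipad) ∥ m = ef 64 27 ae e8 36 ∥ b7.
Inner hash: even-index sum = 693 mod 256 = 181; odd-index sum = 328 mod 256 = 72 → b5 48.
Outer input = (K'⊕opad) ∥ inner = 85 0e 4d c4 82 5c ∥ b5 48.
Outer hash (tag): even-index sum = 521 mod 256 = 9; odd-index sum = 374 mod 256 = 118 → 09 76.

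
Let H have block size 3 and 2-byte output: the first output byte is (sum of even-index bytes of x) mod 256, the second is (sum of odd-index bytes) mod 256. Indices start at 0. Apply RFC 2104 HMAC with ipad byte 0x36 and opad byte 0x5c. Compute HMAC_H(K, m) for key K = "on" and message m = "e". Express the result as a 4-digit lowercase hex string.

Key "on" = 6f 6e is 2 bytes ≤ B = 3; zero-pad to 3 bytes: K' = 6f 6e 00.
K' ⊕ ipad = 59 58 36.  K' ⊕ opad = 33 32 5c.
Inner input = (K'⊕ipad) ∥ m = 59 58 36 ∥ 65.
Inner hash: even-index sum = 143 mod 256 = 143; odd-index sum = 189 mod 256 = 189 → 8f bd.
Outer input = (K'⊕opad) ∥ inner = 33 32 5c ∥ 8f bd.
Outer hash (tag): even-index sum = 332 mod 256 = 76; odd-index sum = 193 mod 256 = 193 → 4c c1.

4cc1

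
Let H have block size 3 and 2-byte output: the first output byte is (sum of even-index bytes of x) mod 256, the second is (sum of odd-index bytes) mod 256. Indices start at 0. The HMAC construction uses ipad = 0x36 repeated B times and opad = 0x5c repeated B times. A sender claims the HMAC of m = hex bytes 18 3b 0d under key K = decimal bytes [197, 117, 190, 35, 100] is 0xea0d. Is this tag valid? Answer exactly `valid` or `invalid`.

Key decimal bytes [197, 117, 190, 35, 100] = c5 75 be 23 64 is 5 bytes > B = 3, so hash it first: H(key) = e7 98, then zero-pad to 3 bytes: K' = e7 98 00.
K' ⊕ ipad = d1 ae 36; K' ⊕ opad = bb c4 5c.
Inner hash: even-index sum = 322 mod 256 = 66; odd-index sum = 211 mod 256 = 211 → 42 d3.
Outer hash (recomputed tag): even-index sum = 490 mod 256 = 234; odd-index sum = 262 mod 256 = 6 → ea 06.
Recomputed tag = ea06; claimed = ea0d → mismatch.

invalid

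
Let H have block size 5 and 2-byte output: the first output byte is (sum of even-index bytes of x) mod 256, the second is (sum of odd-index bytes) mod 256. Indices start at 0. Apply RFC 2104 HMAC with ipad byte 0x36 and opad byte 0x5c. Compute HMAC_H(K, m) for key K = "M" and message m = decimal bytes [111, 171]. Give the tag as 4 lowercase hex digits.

a44a

Key "M" = 4d is 1 byte ≤ B = 5; zero-pad to 5 bytes: K' = 4d 00 00 00 00.
K' ⊕ ipad = 7b 36 36 36 36.  K' ⊕ opad = 11 5c 5c 5c 5c.
Inner input = (K'⊕ipad) ∥ m = 7b 36 36 36 36 ∥ 6f ab.
Inner hash: even-index sum = 402 mod 256 = 146; odd-index sum = 219 mod 256 = 219 → 92 db.
Outer input = (K'⊕opad) ∥ inner = 11 5c 5c 5c 5c ∥ 92 db.
Outer hash (tag): even-index sum = 420 mod 256 = 164; odd-index sum = 330 mod 256 = 74 → a4 4a.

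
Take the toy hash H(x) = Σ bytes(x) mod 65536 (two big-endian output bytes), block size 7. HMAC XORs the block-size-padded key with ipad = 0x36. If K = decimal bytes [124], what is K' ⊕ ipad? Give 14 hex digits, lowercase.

4a363636363636

Key decimal bytes [124] = 7c is 1 byte ≤ B = 7; zero-pad to 7 bytes: K' = 7c 00 00 00 00 00 00.
XOR each byte with 0x36: 7c⊕36=4a, 00⊕36=36, 00⊕36=36, 00⊕36=36, 00⊕36=36, 00⊕36=36, 00⊕36=36.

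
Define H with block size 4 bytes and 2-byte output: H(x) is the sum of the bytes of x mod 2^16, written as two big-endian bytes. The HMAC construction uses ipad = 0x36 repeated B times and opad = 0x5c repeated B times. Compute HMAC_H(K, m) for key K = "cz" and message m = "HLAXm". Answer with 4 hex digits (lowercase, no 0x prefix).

Key "cz" = 63 7a is 2 bytes ≤ B = 4; zero-pad to 4 bytes: K' = 63 7a 00 00.
K' ⊕ ipad = 55 4c 36 36.  K' ⊕ opad = 3f 26 5c 5c.
Inner input = (K'⊕ipad) ∥ m = 55 4c 36 36 ∥ 48 4c 41 58 6d.
Inner hash: sum = 85+76+54+54+72+76+65+88+109 = 679 → 02 a7.
Outer input = (K'⊕opad) ∥ inner = 3f 26 5c 5c ∥ 02 a7.
Outer hash (tag): sum = 63+38+92+92+2+167 = 454 → 01 c6.

01c6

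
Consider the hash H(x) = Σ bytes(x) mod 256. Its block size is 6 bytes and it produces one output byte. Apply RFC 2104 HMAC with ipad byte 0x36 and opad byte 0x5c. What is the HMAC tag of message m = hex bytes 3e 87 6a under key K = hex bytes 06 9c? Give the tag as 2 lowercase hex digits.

Key hex bytes 06 9c is 2 bytes ≤ B = 6; zero-pad to 6 bytes: K' = 06 9c 00 00 00 00.
K' ⊕ ipad = 30 aa 36 36 36 36.  K' ⊕ opad = 5a c0 5c 5c 5c 5c.
Inner input = (K'⊕ipad) ∥ m = 30 aa 36 36 36 36 ∥ 3e 87 6a.
Inner hash: sum = 48+170+54+54+54+54+62+135+106 = 737; mod 256 = 225 → e1.
Outer input = (K'⊕opad) ∥ inner = 5a c0 5c 5c 5c 5c ∥ e1.
Outer hash (tag): sum = 90+192+92+92+92+92+225 = 875; mod 256 = 107 → 6b.

6b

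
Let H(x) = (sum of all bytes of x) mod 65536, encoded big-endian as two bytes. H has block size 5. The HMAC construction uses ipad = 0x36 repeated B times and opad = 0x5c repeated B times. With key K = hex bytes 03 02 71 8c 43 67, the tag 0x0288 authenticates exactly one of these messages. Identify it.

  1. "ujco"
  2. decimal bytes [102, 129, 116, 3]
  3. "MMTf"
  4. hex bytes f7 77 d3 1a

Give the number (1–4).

Key hex bytes 03 02 71 8c 43 67 is 6 bytes > B = 5, so hash it first: H(key) = 01 ac, then zero-pad to 5 bytes: K' = 01 ac 00 00 00.
K' ⊕ ipad = 37 9a 36 36 36; K' ⊕ opad = 5d f0 5c 5c 5c.
m1: inner = H(37 9a 36 36 36 75 6a 63 6f) = 03 24; tag = H(5d f0 5c 5c 5c 03 24) = 0288 ← matches
m2: inner = H(37 9a 36 36 36 66 81 74 03) = 02 d1; tag = H(5d f0 5c 5c 5c 02 d1) = 0334
m3: inner = H(37 9a 36 36 36 4d 4d 54 66) = 02 c7; tag = H(5d f0 5c 5c 5c 02 c7) = 032a
m4: inner = H(37 9a 36 36 36 f7 77 d3 1a) = 03 ce; tag = H(5d f0 5c 5c 5c 03 ce) = 0332

1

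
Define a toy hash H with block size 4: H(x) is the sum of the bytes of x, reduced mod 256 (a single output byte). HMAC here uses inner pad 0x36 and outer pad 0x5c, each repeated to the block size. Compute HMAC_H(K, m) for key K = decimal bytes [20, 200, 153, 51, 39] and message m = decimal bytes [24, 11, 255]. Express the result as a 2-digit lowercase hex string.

64

Key decimal bytes [20, 200, 153, 51, 39] = 14 c8 99 33 27 is 5 bytes > B = 4, so hash it first: H(key) = cf, then zero-pad to 4 bytes: K' = cf 00 00 00.
K' ⊕ ipad = f9 36 36 36.  K' ⊕ opad = 93 5c 5c 5c.
Inner input = (K'⊕ipad) ∥ m = f9 36 36 36 ∥ 18 0b ff.
Inner hash: sum = 249+54+54+54+24+11+255 = 701; mod 256 = 189 → bd.
Outer input = (K'⊕opad) ∥ inner = 93 5c 5c 5c ∥ bd.
Outer hash (tag): sum = 147+92+92+92+189 = 612; mod 256 = 100 → 64.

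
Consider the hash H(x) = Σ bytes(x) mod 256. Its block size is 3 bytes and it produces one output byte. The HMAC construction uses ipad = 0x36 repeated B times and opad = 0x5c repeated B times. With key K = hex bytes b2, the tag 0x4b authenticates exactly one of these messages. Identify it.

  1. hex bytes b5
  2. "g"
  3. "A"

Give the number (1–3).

Key hex bytes b2 is 1 byte ≤ B = 3; zero-pad to 3 bytes: K' = b2 00 00.
K' ⊕ ipad = 84 36 36; K' ⊕ opad = ee 5c 5c.
m1: inner = H(84 36 36 b5) = a5; tag = H(ee 5c 5c a5) = 4b ← matches
m2: inner = H(84 36 36 67) = 57; tag = H(ee 5c 5c 57) = fd
m3: inner = H(84 36 36 41) = 31; tag = H(ee 5c 5c 31) = d7

1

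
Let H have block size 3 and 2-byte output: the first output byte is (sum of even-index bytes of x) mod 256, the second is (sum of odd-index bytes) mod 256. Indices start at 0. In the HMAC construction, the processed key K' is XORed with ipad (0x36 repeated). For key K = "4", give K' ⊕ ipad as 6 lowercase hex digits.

Key "4" = 34 is 1 byte ≤ B = 3; zero-pad to 3 bytes: K' = 34 00 00.
XOR each byte with 0x36: 34⊕36=02, 00⊕36=36, 00⊕36=36.

023636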